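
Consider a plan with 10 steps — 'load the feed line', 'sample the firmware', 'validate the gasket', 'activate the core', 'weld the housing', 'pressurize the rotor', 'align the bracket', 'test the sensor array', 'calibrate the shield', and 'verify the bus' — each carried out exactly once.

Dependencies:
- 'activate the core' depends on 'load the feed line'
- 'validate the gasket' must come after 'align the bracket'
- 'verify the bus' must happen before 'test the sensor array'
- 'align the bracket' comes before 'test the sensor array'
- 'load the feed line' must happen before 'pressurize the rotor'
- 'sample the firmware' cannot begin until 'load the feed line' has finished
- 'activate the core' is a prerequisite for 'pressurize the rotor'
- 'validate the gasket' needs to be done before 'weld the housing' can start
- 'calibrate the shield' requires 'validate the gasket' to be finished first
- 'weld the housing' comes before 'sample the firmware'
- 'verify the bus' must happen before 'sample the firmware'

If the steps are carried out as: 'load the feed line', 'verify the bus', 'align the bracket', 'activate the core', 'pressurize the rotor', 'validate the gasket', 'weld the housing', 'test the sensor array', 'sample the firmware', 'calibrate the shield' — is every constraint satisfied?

Yes

Checking each listed constraint against this order: for instance, 'load the feed line' is in position 1 and 'sample the firmware' in position 9, so that constraint holds — and the remaining constraints check out the same way.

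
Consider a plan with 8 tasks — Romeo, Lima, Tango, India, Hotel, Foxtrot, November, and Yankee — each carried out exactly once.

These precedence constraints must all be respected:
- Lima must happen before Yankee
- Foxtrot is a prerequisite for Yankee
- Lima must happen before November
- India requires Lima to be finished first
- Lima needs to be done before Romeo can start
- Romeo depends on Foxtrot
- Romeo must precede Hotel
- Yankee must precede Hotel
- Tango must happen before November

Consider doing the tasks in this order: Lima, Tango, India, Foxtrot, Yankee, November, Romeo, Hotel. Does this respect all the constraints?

Every stated constraint is respected: Lima sits at position 1, ahead of Romeo at position 7, and each of the other listed pairs likewise has the predecessor earlier in the sequence.

Yes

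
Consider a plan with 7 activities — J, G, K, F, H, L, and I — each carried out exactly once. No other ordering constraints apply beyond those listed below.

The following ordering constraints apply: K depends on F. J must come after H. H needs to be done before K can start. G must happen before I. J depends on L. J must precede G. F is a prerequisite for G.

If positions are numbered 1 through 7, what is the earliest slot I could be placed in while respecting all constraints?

6

Working backwards through the constraints from I, its full set of required predecessors is J, G, F, H, L — 5 of them.
So at minimum 5 activities come before I, putting I no earlier than position 6. That position is achievable by scheduling exactly those predecessors first.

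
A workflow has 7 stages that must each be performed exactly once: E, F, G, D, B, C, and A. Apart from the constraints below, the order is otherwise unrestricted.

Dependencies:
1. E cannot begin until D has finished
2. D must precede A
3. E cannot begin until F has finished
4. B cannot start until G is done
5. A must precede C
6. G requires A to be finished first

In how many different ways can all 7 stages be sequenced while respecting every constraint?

60

2 stages have no prerequisites (F, D), so any of them could come first.
Enumerating by repeatedly choosing an available stage (one whose prerequisites are all placed) gives 60 distinct complete orderings.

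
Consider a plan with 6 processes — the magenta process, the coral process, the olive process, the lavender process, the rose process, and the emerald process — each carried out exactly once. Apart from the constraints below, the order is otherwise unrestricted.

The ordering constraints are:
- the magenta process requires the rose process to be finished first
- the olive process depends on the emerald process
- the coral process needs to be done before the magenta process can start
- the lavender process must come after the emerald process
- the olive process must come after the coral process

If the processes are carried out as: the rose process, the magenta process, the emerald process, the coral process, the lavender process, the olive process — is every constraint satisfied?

Here the coral process comes after the magenta process.
Since the coral process is required before the magenta process, the ordering is invalid.

No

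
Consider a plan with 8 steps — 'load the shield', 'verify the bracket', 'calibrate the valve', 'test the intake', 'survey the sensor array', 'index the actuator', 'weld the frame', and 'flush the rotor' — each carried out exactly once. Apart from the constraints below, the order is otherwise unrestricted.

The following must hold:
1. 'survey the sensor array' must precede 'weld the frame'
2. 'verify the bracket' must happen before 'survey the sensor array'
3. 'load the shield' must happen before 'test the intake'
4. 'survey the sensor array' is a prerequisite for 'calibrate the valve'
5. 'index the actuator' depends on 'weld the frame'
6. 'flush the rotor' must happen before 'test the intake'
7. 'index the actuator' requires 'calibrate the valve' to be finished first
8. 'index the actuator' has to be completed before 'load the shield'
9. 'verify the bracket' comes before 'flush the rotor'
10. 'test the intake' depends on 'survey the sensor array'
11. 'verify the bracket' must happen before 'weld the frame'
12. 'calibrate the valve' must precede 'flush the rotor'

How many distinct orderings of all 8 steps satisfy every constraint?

7

'verify the bracket' is the only step with nothing required before it, so every ordering starts there.
Enumerating by repeatedly choosing an available step (one whose prerequisites are all placed) gives 7 distinct complete orderings.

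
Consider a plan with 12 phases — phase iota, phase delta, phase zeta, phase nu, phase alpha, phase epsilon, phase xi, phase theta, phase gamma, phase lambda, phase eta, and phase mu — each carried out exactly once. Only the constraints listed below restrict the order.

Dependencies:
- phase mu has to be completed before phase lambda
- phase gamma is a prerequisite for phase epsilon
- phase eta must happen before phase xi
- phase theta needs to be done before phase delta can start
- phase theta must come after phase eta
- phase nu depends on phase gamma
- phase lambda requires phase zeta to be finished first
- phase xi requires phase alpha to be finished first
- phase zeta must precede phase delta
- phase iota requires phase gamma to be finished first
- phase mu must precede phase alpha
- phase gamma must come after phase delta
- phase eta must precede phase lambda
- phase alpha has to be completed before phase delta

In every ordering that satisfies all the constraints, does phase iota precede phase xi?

No

No chain of constraints connects phase iota to phase xi in either direction.
So phase iota can come before phase xi or after — it is not forced.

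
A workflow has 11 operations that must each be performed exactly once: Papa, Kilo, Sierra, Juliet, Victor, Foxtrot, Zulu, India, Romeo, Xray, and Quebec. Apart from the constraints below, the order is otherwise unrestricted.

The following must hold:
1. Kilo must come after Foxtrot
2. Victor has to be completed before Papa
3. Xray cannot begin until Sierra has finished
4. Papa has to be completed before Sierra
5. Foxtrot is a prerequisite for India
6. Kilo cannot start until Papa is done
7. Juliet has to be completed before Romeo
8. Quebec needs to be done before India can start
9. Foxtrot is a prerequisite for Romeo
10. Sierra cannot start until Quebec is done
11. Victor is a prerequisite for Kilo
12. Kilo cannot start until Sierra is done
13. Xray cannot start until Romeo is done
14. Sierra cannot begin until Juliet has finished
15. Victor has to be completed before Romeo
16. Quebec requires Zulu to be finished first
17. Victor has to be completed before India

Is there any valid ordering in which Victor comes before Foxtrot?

Yes

No chain of constraints runs from Foxtrot to Victor, so Foxtrot is not required to come first.
So a valid ordering placing Victor earlier than Foxtrot exists.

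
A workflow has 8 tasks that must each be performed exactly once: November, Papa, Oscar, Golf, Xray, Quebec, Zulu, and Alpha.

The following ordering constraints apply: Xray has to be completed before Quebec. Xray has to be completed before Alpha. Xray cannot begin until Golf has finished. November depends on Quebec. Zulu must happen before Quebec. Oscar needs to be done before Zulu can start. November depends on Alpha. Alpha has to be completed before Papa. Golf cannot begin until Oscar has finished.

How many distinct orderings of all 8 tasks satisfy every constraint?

19

Only Oscar has no prerequisites, so it must go first.
Systematically extending each partial ordering one task at a time and counting, there are 19 complete orderings.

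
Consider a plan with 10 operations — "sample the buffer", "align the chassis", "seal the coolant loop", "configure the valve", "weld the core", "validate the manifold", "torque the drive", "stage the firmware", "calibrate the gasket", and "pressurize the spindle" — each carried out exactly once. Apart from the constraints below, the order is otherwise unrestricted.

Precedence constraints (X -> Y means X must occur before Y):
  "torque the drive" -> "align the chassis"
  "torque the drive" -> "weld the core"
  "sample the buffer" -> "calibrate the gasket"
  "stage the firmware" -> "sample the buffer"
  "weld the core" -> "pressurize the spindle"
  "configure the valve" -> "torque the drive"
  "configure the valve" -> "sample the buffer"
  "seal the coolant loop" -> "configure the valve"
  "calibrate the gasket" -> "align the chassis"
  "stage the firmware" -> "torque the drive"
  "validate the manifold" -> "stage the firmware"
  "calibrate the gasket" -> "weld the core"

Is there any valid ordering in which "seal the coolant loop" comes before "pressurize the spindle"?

"seal the coolant loop" is actually forced before "pressurize the spindle" by the constraints, so certainly some valid ordering has "seal the coolant loop" first.

Yes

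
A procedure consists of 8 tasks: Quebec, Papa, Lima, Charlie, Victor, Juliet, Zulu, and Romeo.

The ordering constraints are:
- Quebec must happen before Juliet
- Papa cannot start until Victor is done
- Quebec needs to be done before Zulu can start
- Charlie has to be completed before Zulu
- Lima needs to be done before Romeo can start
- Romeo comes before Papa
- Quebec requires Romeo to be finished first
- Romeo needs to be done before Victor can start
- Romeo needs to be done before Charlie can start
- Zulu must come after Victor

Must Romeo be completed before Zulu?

There is a constraint chain Romeo → Quebec → Zulu.
Hence Romeo necessarily comes before Zulu.

Yes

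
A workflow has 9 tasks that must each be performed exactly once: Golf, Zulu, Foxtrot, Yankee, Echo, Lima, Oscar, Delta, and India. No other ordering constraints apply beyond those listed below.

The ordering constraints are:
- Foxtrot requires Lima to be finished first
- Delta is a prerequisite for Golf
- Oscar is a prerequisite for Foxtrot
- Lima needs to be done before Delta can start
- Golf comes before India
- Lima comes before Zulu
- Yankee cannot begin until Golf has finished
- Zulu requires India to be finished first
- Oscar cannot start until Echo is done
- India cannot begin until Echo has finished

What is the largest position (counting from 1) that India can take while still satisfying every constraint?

The only task forced after India (directly or by a chain) is Zulu.
With 1 mandatory successor out of 9 tasks total, the latest slot for India is 9−1 = 8, and it's reachable by doing all non-successors before India.

8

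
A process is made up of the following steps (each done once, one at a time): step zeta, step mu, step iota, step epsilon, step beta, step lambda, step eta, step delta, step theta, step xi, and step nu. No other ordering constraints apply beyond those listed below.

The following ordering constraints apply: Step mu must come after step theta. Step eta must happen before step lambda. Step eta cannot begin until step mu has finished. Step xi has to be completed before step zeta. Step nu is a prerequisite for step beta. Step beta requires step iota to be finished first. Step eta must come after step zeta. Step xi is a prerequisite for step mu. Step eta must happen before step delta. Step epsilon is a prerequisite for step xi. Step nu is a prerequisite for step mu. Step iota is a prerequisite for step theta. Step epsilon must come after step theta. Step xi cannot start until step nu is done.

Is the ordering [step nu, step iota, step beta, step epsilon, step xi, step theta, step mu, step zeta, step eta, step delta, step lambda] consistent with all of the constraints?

The sequence places step epsilon ahead of step theta.
But one of the constraints requires step theta before step epsilon, so this ordering violates it.

No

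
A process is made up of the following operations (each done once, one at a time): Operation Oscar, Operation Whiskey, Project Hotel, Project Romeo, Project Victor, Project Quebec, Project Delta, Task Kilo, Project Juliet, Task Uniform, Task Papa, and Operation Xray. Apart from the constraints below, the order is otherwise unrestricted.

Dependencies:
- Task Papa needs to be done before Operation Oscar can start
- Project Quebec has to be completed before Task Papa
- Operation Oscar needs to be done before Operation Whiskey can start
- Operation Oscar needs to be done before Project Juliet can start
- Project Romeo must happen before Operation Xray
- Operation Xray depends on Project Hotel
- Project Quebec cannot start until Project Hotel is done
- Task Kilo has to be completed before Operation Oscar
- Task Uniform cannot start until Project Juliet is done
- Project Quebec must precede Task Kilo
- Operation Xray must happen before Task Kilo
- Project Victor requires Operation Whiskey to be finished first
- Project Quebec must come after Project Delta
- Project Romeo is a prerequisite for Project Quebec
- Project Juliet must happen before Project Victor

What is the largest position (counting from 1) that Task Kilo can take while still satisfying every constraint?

The operations that are forced after Task Kilo, directly or by a chain of constraints, are Operation Oscar, Operation Whiskey, Project Victor, Project Juliet, Task Uniform. That's 5 operations.
With 5 mandatory successors out of 12 operations total, the latest slot for Task Kilo is 12−5 = 7, and it's reachable by doing all non-successors before Task Kilo.

7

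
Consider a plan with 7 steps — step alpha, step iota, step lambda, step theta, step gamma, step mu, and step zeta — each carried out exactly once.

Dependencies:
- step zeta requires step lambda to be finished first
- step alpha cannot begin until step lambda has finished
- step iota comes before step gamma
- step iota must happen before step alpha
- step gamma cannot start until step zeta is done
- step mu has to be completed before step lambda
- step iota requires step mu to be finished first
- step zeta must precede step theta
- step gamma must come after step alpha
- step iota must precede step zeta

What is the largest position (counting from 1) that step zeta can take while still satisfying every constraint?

The steps that are forced after step zeta, directly or by a chain of constraints, are step theta, step gamma. That's 2 steps.
With 2 mandatory successors out of 7 steps total, the latest slot for step zeta is 7−2 = 5, and it's reachable by doing all non-successors before step zeta.

5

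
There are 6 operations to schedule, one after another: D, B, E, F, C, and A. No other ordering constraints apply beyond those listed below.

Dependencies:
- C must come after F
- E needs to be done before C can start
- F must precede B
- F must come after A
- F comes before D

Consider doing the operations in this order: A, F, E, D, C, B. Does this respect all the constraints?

Yes

Going through the constraints one by one, each required predecessor appears earlier in the sequence than its dependent — e.g. F (position 2) is before B (position 6), as required.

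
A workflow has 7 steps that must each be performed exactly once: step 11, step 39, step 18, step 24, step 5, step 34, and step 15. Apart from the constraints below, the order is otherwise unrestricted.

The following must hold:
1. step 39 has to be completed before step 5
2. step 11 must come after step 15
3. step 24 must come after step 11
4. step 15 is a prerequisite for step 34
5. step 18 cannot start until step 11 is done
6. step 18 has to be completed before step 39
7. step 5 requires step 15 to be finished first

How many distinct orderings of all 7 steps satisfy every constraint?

Only step 15 has no prerequisites, so it must go first.
Enumerating by repeatedly choosing an available step (one whose prerequisites are all placed) gives 24 distinct complete orderings.

24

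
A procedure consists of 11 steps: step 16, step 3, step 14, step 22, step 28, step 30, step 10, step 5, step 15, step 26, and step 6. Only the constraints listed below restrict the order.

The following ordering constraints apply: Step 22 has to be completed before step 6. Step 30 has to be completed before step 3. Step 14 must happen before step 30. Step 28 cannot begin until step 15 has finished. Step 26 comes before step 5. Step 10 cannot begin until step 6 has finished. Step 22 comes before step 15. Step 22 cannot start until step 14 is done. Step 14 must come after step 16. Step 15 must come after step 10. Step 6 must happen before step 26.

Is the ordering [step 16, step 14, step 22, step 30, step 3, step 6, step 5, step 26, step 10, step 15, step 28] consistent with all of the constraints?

In the proposed order, step 5 appears before step 26.
That contradicts the constraint that step 26 must precede step 5.

No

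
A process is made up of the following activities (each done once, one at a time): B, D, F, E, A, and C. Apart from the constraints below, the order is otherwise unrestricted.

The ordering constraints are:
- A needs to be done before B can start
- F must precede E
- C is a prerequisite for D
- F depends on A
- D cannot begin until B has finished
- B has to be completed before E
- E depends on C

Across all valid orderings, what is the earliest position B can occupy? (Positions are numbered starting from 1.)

Working backwards through the constraints from B, its only required predecessor is A.
So at minimum 1 activity comes before B, putting B no earlier than position 2. That position is achievable by scheduling exactly that predecessor first.

2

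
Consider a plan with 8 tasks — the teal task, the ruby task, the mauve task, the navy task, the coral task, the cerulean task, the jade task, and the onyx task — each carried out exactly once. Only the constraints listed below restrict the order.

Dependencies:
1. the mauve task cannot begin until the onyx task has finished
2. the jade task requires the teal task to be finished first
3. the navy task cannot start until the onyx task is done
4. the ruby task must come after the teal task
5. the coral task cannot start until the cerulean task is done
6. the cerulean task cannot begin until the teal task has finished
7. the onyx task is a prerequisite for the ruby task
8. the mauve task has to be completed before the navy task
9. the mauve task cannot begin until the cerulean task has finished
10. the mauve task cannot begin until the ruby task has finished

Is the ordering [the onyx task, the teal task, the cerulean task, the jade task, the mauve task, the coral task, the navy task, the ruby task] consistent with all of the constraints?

Here the ruby task comes after the mauve task.
But one of the constraints requires the ruby task before the mauve task, so this ordering violates it.

No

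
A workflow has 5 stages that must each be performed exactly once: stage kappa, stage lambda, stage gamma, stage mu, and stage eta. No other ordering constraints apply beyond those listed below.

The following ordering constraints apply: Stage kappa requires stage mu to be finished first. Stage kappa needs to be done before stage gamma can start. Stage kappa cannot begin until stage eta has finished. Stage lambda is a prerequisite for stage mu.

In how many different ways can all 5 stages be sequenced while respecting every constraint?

3

The stages with no prerequisites are stage lambda, stage eta; any of them can be placed first.
Systematically extending each partial ordering one stage at a time and counting, there are 3 complete orderings.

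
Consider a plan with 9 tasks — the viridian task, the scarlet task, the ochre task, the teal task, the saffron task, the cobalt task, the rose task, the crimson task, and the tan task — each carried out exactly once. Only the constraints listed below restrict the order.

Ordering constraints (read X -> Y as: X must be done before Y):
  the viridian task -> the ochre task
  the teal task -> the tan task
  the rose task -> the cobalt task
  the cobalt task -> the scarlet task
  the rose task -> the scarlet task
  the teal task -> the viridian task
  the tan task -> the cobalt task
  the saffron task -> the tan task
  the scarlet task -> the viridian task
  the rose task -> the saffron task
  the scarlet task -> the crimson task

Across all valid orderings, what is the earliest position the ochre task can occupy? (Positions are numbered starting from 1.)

8

Working backwards through the constraints from the ochre task, its full set of required predecessors is the viridian task, the scarlet task, the teal task, the saffron task, the cobalt task, the rose task, the tan task — 7 of them.
So at minimum 7 tasks come before the ochre task, putting the ochre task no earlier than position 8. That position is achievable by scheduling exactly those predecessors first.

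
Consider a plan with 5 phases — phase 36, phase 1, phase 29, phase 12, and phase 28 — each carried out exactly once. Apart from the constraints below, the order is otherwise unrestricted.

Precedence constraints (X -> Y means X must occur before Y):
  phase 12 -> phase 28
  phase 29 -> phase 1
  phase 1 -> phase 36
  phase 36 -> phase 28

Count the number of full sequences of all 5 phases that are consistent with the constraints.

4

2 phases have no prerequisites (phase 29, phase 12), so any of them could come first.
Systematically extending each partial ordering one phase at a time and counting, there are 4 complete orderings.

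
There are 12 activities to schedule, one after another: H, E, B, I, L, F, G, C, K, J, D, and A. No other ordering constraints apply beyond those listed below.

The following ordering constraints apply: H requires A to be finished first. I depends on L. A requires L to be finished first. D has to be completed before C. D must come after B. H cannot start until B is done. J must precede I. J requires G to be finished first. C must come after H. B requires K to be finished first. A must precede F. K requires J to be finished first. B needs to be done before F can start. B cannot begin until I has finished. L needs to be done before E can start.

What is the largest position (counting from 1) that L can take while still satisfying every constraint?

4

Every activity that must follow L has to come after it. Tracing all chains starting from L, those activities are: H, E, B, I, F, C, D, A — 8 in total.
With 8 mandatory successors out of 12 activities total, the latest slot for L is 12−8 = 4, and it's reachable by doing all non-successors before L.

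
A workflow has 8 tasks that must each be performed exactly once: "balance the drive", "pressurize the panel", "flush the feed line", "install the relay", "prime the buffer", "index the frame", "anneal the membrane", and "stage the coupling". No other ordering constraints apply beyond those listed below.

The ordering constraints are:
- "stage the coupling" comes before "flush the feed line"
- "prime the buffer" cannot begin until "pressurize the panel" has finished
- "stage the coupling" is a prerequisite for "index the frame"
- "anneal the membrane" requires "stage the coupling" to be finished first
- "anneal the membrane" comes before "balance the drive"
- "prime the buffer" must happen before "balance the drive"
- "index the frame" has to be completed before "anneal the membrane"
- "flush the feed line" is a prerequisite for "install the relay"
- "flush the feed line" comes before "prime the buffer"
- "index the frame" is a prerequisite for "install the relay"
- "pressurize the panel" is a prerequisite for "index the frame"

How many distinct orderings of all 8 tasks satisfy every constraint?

55

2 tasks have no prerequisites ("pressurize the panel", "stage the coupling"), so any of them could come first.
Enumerating by repeatedly choosing an available task (one whose prerequisites are all placed) gives 55 distinct complete orderings.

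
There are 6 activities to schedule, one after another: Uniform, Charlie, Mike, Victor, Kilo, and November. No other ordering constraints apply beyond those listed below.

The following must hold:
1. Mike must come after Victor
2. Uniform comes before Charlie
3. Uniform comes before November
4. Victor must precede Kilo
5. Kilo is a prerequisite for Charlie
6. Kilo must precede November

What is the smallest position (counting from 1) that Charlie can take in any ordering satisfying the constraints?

4

Every activity that must precede Charlie has to come before it. Tracing all chains that end at Charlie, those activities are: Uniform, Victor, Kilo — 3 in total.
With 3 mandatory predecessors, the earliest Charlie can sit is position 3+1 = 4, and placing just those 3 first achieves it.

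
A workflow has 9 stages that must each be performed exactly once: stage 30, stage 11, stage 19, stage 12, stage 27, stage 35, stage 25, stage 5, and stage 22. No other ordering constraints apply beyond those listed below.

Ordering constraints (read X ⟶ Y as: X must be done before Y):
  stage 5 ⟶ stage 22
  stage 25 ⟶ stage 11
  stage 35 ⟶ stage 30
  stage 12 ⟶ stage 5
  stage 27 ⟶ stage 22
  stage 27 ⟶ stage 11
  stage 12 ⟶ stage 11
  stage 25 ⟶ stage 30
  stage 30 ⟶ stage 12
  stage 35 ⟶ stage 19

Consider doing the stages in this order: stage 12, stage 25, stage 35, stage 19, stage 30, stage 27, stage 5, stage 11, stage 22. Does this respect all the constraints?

In the proposed order, stage 12 appears before stage 30.
But one of the constraints requires stage 30 before stage 12, so this ordering violates it.

No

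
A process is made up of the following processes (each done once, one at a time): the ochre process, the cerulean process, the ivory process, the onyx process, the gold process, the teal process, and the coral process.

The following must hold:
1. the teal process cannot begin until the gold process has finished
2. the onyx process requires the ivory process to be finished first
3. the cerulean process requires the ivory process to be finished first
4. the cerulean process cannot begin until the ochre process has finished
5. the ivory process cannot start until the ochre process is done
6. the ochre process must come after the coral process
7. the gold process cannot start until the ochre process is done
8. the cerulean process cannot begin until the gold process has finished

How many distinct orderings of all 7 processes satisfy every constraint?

The coral process is the only process with nothing required before it, so every ordering starts there.
Enumerating by repeatedly choosing an available process (one whose prerequisites are all placed) gives 16 distinct complete orderings.

16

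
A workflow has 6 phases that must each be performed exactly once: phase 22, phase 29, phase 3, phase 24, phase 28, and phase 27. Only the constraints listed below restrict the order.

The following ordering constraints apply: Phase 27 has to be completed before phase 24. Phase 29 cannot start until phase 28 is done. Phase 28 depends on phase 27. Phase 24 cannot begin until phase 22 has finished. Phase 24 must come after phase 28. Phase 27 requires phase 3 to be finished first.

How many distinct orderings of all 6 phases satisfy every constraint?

9

2 phases have no prerequisites (phase 22, phase 3), so any of them could come first.
Systematically extending each partial ordering one phase at a time and counting, there are 9 complete orderings.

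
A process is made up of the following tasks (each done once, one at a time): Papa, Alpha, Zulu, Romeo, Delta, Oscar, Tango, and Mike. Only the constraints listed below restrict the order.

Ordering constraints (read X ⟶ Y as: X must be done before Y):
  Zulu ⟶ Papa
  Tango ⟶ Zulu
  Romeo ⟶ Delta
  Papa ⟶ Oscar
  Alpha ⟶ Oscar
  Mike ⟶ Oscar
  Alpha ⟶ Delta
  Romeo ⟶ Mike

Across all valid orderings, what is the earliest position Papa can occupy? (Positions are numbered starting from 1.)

3

Every task that must precede Papa has to come before it. Tracing all chains that end at Papa, those tasks are: Zulu, Tango — 2 in total.
So at minimum 2 tasks come before Papa, putting Papa no earlier than position 3. That position is achievable by scheduling exactly those predecessors first.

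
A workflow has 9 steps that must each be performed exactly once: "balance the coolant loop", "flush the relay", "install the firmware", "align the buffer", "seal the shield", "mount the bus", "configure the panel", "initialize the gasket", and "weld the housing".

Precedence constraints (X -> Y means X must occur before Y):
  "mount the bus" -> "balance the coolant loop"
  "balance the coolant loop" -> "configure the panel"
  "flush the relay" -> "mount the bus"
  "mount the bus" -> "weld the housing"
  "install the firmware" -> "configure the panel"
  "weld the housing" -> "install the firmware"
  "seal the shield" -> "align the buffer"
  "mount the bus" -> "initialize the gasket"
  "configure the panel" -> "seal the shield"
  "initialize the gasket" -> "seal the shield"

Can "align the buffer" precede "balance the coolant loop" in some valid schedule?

No

The constraints give a chain "balance the coolant loop" → "configure the panel" → "seal the shield" → "align the buffer", which forces "balance the coolant loop" before "align the buffer".
So no valid ordering can have "align the buffer" before "balance the coolant loop".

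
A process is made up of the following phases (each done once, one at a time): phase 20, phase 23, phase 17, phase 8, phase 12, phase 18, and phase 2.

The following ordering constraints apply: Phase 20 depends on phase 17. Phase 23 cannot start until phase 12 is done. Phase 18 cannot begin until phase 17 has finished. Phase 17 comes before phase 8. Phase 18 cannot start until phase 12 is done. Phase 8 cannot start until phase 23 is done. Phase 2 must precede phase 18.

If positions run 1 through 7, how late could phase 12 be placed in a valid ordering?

The phases that are forced after phase 12, directly or by a chain of constraints, are phase 23, phase 8, phase 18. That's 3 phases.
With 3 mandatory successors out of 7 phases total, the latest slot for phase 12 is 7−3 = 4, and it's reachable by doing all non-successors before phase 12.

4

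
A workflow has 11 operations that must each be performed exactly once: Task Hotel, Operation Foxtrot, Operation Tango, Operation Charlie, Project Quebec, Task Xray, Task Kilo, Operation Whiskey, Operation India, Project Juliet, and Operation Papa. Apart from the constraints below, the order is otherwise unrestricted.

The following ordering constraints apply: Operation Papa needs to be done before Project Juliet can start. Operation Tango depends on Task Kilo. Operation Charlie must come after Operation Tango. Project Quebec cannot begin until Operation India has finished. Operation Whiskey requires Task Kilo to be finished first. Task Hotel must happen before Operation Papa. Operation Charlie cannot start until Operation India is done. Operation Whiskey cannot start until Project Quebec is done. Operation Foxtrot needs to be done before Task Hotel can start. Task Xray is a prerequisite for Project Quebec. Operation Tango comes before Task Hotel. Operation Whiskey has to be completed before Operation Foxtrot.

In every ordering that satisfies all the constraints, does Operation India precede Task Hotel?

Yes

There is a constraint chain Operation India → Project Quebec → Operation Whiskey → Operation Foxtrot → Task Hotel.
That forces Operation India before Task Hotel in every valid schedule.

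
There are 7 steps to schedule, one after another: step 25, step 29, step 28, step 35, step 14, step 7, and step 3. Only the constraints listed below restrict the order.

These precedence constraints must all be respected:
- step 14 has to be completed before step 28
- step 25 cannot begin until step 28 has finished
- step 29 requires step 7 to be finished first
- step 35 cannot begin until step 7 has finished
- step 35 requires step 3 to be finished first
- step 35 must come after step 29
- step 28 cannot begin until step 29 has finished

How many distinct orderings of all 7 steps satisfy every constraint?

3 steps have no prerequisites (step 14, step 7, step 3), so any of them could come first.
Enumerating by repeatedly choosing an available step (one whose prerequisites are all placed) gives 48 distinct complete orderings.

48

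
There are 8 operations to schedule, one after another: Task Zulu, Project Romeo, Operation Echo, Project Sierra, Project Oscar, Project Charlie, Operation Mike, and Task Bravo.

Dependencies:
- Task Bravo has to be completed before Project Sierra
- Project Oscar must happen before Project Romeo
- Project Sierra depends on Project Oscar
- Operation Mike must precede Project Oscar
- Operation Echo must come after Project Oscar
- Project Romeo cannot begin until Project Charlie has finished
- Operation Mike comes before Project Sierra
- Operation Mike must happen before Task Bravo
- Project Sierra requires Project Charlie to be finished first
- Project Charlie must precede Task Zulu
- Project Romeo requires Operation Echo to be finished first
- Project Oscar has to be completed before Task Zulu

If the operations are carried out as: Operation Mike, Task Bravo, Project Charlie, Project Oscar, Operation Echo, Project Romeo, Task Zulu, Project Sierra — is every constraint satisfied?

Yes

Every stated constraint is respected: Operation Mike sits at position 1, ahead of Project Sierra at position 8, and each of the other listed pairs likewise has the predecessor earlier in the sequence.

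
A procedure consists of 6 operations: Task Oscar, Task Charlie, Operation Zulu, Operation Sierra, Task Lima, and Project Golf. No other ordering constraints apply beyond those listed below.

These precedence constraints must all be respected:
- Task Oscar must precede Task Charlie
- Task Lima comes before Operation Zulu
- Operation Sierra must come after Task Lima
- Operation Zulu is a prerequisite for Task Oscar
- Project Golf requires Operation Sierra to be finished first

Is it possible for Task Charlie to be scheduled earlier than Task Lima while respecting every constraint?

No

There is a dependency chain Task Lima → Operation Zulu → Task Oscar → Task Charlie, so Task Charlie always comes after Task Lima.
So no valid ordering can have Task Charlie before Task Lima.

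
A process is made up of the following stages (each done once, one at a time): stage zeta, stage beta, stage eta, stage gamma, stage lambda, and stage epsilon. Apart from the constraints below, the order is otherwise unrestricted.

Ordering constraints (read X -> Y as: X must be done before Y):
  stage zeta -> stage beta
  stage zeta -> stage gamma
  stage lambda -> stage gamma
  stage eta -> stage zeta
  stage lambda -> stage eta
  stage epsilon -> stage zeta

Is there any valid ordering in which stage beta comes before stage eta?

The constraints give a chain stage eta → stage zeta → stage beta, which forces stage eta before stage beta.
So no valid ordering can have stage beta before stage eta.

No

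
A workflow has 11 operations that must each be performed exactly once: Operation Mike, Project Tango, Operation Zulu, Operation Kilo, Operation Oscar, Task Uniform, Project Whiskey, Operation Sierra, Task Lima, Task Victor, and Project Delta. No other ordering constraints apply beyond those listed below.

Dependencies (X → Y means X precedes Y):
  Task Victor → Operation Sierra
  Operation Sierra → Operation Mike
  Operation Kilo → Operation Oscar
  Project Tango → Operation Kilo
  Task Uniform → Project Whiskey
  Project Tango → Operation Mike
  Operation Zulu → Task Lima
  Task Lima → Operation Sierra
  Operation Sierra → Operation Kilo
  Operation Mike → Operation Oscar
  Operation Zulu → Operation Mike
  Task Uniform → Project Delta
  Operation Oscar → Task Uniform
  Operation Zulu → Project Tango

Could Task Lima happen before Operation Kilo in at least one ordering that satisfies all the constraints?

Every valid ordering already has Task Lima before Operation Kilo (the constraints require it), so in particular at least one does.

Yes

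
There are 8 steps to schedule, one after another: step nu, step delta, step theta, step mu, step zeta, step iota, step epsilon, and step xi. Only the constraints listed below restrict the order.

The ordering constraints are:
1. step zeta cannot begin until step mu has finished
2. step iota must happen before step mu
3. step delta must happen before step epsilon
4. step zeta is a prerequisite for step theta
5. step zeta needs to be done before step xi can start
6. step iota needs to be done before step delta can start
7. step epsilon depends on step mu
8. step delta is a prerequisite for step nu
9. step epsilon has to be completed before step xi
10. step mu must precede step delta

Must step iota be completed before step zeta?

Yes

Tracing the constraints gives a chain: step iota → step mu → step zeta.
That forces step iota before step zeta in every valid schedule.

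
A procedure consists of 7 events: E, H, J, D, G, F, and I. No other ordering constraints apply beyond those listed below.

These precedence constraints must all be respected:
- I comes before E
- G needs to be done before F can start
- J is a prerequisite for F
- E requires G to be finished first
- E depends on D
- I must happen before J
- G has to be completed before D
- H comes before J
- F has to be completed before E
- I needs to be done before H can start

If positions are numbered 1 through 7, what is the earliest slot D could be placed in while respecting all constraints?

2

Working backwards through the constraints from D, its only required predecessor is G.
So at minimum 1 event comes before D, putting D no earlier than position 2. That position is achievable by scheduling exactly that predecessor first.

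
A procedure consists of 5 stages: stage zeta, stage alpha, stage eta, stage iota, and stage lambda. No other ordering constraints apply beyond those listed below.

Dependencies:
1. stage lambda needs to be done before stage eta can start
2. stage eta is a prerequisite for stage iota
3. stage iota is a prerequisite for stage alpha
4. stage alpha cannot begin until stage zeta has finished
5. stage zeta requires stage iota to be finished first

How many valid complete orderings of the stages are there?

1

Stage lambda is the only stage with nothing required before it, so every ordering starts there.
Continuing from there, at each step only one stage has all its prerequisites placed, so the ordering is fully determined — there is exactly 1.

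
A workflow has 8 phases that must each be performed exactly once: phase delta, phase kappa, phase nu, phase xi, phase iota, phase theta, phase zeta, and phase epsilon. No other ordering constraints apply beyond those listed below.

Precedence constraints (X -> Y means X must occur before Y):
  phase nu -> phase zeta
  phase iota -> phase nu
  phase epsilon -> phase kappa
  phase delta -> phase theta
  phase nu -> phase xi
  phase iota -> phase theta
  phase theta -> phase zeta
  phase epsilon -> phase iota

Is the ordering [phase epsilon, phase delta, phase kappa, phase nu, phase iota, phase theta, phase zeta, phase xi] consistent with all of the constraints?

The sequence places phase nu ahead of phase iota.
Since phase iota is required before phase nu, the ordering is invalid.

No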